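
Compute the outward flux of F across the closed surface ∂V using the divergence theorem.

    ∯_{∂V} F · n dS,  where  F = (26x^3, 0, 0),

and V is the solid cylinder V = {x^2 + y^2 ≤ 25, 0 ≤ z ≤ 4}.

By the divergence theorem,

    ∯_{∂V} F · n dS = ∭_V (∇ · F) dV.

Compute the divergence:
    ∇ · F = ∂F_x/∂x + ∂F_y/∂y + ∂F_z/∂z = 78x^2 + 0 + 0 = 78x^2.

In cylindrical coordinates, x = r cos(θ), y = r sin(θ), z = z, dV = r dr dθ dz, with 0 ≤ r ≤ 5, 0 ≤ θ ≤ 2π, 0 ≤ z ≤ 4.

The integrand, after substitution and multiplying by the volume element, becomes (78r^2cos(θ)^2) · r, so

    ∭_V (∇·F) dV = ∫_0^{2π} ∫_0^{5} ∫_0^{4} (78r^2cos(θ)^2) · r dz dr dθ.

Inner (z from 0 to 4): 312r^3cos(θ)^2.
Middle (r from 0 to 5): 48750cos(θ)^2.
Outer (θ from 0 to 2π): 48750π.

Therefore ∯_{∂V} F · n dS = 48750π.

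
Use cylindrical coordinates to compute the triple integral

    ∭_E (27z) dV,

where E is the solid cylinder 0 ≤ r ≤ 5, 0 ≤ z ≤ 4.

In cylindrical coordinates, x = r cos(θ), y = r sin(θ), z = z, and dV = r dr dθ dz.

The integrand becomes 27z, so

    ∭_E (27z) dV = ∫_{0}^{2π} ∫_{0}^{5} ∫_{0}^{4} (27z) · r dz dr dθ.

Inner (z): 216r.
Middle (r from 0 to 5): 2700.
Outer (θ): 5400π.

Therefore the triple integral equals 5400π.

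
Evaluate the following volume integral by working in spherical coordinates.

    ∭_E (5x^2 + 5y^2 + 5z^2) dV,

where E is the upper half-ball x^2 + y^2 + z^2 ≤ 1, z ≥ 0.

In spherical coordinates, x = ρ sin(φ) cos(θ), y = ρ sin(φ) sin(θ), z = ρ cos(φ), and dV = ρ^2 sin(φ) dρ dφ dθ.

The integrand becomes 5ρ^2, so

    ∭_E (5x^2 + 5y^2 + 5z^2) dV = ∫_{0}^{2π} ∫_{0}^{π/2} ∫_{0}^{1} (5ρ^2) · ρ^2 sin(φ) dρ dφ dθ.

Inner (ρ): sin(φ).
Middle (φ): 1.
Outer (θ): 2π.

Therefore the triple integral equals 2π.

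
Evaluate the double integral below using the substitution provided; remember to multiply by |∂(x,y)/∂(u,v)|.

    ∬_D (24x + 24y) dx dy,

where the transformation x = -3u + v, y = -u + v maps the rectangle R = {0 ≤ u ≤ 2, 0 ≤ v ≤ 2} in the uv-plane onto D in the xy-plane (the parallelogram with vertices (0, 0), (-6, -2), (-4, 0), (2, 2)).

Compute the Jacobian determinant of (x, y) with respect to (u, v):

    ∂(x,y)/∂(u,v) = | -3  1 | = (-3)(1) - (1)(-1) = -2.
                   | -1  1 |

Its absolute value is |J| = 2 (the area scaling factor).

Substituting x = -3u + v, y = -u + v into the integrand,

    24x + 24y → -96u + 48v,

so the integral becomes

    ∬_R (-96u + 48v) · |J| du dv = ∫_0^2 ∫_0^2 (-192u + 96v) dv du.

Inner (v): 192 - 384u.
Outer (u): -384.

Therefore ∬_D (24x + 24y) dx dy = -384.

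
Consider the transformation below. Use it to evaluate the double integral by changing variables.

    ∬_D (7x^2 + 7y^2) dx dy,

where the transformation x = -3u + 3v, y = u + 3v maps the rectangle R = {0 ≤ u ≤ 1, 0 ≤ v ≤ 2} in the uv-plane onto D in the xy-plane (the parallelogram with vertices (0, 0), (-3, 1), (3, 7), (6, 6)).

Compute the Jacobian determinant of (x, y) with respect to (u, v):

    ∂(x,y)/∂(u,v) = | -3  3 | = (-3)(3) - (3)(1) = -12.
                   | 1  3 |

Its absolute value is |J| = 12 (the area scaling factor).

Substituting x = -3u + 3v, y = u + 3v into the integrand,

    7x^2 + 7y^2 → 70u^2 - 84u v + 126v^2,

so the integral becomes

    ∬_R (70u^2 - 84u v + 126v^2) · |J| du dv = ∫_0^1 ∫_0^2 (840u^2 - 1008u v + 1512v^2) dv du.

Inner (v): 1680u^2 - 2016u + 4032.
Outer (u): 3584.

Therefore ∬_D (7x^2 + 7y^2) dx dy = 3584.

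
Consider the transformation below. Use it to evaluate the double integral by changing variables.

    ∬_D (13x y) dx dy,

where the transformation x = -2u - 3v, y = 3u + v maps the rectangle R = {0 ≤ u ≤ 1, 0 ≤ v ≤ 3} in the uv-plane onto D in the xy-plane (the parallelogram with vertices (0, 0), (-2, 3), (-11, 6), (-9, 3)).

Compute the Jacobian determinant of (x, y) with respect to (u, v):

    ∂(x,y)/∂(u,v) = | -2  -3 | = (-2)(1) - (-3)(3) = 7.
                   | 3  1 |

Its absolute value is |J| = 7 (the area scaling factor).

Substituting x = -2u - 3v, y = 3u + v into the integrand,

    13x y → -78u^2 - 143u v - 39v^2,

so the integral becomes

    ∬_R (-78u^2 - 143u v - 39v^2) · |J| du dv = ∫_0^1 ∫_0^3 (-546u^2 - 1001u v - 273v^2) dv du.

Inner (v): -1638u^2 - 9009u/2 - 2457.
Outer (u): -21021/4.

Therefore ∬_D (13x y) dx dy = -21021/4.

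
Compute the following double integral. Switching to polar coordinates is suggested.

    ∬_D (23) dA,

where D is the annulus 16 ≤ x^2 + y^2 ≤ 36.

The region D is 4 ≤ r ≤ 6, 0 ≤ θ ≤ 2π in polar coordinates, where x = r cos(θ), y = r sin(θ), and dA = r dr dθ.

Under the substitution, the integrand becomes 23, so

    ∬_D (23) dA = ∫_{0}^{2π} ∫_{4}^{6} (23) · r dr dθ.

Inner integral (in r): ∫_{4}^{6} (23) · r dr = 230.

Outer integral (in θ): ∫_{0}^{2π} (230) dθ = 460π.

Therefore ∬_D (23) dA = 460π.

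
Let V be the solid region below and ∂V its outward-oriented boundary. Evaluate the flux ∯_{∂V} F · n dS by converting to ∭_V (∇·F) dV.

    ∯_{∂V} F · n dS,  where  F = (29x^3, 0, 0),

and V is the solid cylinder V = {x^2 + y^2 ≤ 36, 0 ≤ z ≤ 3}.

By the divergence theorem,

    ∯_{∂V} F · n dS = ∭_V (∇ · F) dV.

Compute the divergence:
    ∇ · F = ∂F_x/∂x + ∂F_y/∂y + ∂F_z/∂z = 87x^2 + 0 + 0 = 87x^2.

In cylindrical coordinates, x = r cos(θ), y = r sin(θ), z = z, dV = r dr dθ dz, with 0 ≤ r ≤ 6, 0 ≤ θ ≤ 2π, 0 ≤ z ≤ 3.

The integrand, after substitution and multiplying by the volume element, becomes (87r^2cos(θ)^2) · r, so

    ∭_V (∇·F) dV = ∫_0^{2π} ∫_0^{6} ∫_0^{3} (87r^2cos(θ)^2) · r dz dr dθ.

Inner (z from 0 to 3): 261r^3cos(θ)^2.
Middle (r from 0 to 6): 84564cos(θ)^2.
Outer (θ from 0 to 2π): 84564π.

Therefore ∯_{∂V} F · n dS = 84564π.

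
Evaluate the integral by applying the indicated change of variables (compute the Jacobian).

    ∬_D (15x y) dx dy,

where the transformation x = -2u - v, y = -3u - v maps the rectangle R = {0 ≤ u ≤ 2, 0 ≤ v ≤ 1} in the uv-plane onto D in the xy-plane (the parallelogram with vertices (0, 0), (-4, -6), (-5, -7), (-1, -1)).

Compute the Jacobian determinant of (x, y) with respect to (u, v):

    ∂(x,y)/∂(u,v) = | -2  -1 | = (-2)(-1) - (-1)(-3) = -1.
                   | -3  -1 |

Its absolute value is |J| = 1 (the area scaling factor).

Substituting x = -2u - v, y = -3u - v into the integrand,

    15x y → 90u^2 + 75u v + 15v^2,

so the integral becomes

    ∬_R (90u^2 + 75u v + 15v^2) · |J| du dv = ∫_0^2 ∫_0^1 (90u^2 + 75u v + 15v^2) dv du.

Inner (v): 90u^2 + 75u/2 + 5.
Outer (u): 325.

Therefore ∬_D (15x y) dx dy = 325.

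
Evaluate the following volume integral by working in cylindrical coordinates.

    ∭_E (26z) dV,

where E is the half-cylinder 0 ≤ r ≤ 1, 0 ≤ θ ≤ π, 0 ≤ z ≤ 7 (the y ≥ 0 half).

In cylindrical coordinates, x = r cos(θ), y = r sin(θ), z = z, and dV = r dr dθ dz.

The integrand becomes 26z, so

    ∭_E (26z) dV = ∫_{0}^{π} ∫_{0}^{1} ∫_{0}^{7} (26z) · r dz dr dθ.

Inner (z): 637r.
Middle (r from 0 to 1): 637/2.
Outer (θ): 637π/2.

Therefore the triple integral equals 637π/2.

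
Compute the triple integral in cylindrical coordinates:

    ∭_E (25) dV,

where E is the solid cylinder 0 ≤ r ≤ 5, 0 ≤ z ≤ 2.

In cylindrical coordinates, x = r cos(θ), y = r sin(θ), z = z, and dV = r dr dθ dz.

The integrand becomes 25, so

    ∭_E (25) dV = ∫_{0}^{2π} ∫_{0}^{5} ∫_{0}^{2} (25) · r dz dr dθ.

Inner (z): 50r.
Middle (r from 0 to 5): 625.
Outer (θ): 1250π.

Therefore the triple integral equals 1250π.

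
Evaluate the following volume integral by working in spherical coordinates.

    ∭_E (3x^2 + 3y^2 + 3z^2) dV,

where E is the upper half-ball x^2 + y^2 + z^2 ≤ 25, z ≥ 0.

In spherical coordinates, x = ρ sin(φ) cos(θ), y = ρ sin(φ) sin(θ), z = ρ cos(φ), and dV = ρ^2 sin(φ) dρ dφ dθ.

The integrand becomes 3ρ^2, so

    ∭_E (3x^2 + 3y^2 + 3z^2) dV = ∫_{0}^{2π} ∫_{0}^{π/2} ∫_{0}^{5} (3ρ^2) · ρ^2 sin(φ) dρ dφ dθ.

Inner (ρ): 1875sin(φ).
Middle (φ): 1875.
Outer (θ): 3750π.

Therefore the triple integral equals 3750π.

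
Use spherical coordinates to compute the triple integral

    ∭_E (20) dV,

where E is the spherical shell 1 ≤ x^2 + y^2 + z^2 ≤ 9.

In spherical coordinates, x = ρ sin(φ) cos(θ), y = ρ sin(φ) sin(θ), z = ρ cos(φ), and dV = ρ^2 sin(φ) dρ dφ dθ.

The integrand becomes 20, so

    ∭_E (20) dV = ∫_{0}^{2π} ∫_{0}^{π} ∫_{1}^{3} (20) · ρ^2 sin(φ) dρ dφ dθ.

Inner (ρ): 520sin(φ)/3.
Middle (φ): 1040/3.
Outer (θ): 2080π/3.

Therefore the triple integral equals 2080π/3.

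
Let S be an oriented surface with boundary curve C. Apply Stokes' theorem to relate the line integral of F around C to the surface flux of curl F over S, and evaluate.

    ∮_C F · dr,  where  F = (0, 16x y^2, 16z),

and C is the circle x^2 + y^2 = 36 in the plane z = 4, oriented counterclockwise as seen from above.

Let S be the flat disk x^2 + y^2 ≤ 36 in the plane z = 4, with upward unit normal n̂ = ẑ. By Stokes' theorem,

    ∮_C F · dr = ∬_S (∇ × F) · n̂ dS = ∬_D (curl F)_z dA,

where D is the disk x^2 + y^2 ≤ 36.

Compute the curl of F = (0, 16x y^2, 16z):
    (∇ × F)_x = ∂F_z/∂y - ∂F_y/∂z = 0,
    (∇ × F)_y = ∂F_x/∂z - ∂F_z/∂x = 0,
    (∇ × F)_z = ∂F_y/∂x - ∂F_x/∂y = 16y^2.

On z = 4, (curl F)_z = 16y^2.

Convert to polar (x = r cos θ, y = r sin θ, dA = r dr dθ); the integrand becomes 16r^2sin(θ)^2, so

    ∬_D (curl F)_z dA = ∫_0^{2π} ∫_0^{6} (16r^2sin(θ)^2) · r dr dθ.

Inner (r from 0 to 6): 5184sin(θ)^2.
Outer (θ from 0 to 2π): 5184π.

Therefore ∮_C F · dr = 5184π.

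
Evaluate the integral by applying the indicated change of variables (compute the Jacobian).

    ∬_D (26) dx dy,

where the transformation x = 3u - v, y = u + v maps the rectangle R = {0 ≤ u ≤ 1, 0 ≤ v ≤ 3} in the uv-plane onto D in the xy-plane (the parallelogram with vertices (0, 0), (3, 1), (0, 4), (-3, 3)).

Compute the Jacobian determinant of (x, y) with respect to (u, v):

    ∂(x,y)/∂(u,v) = | 3  -1 | = (3)(1) - (-1)(1) = 4.
                   | 1  1 |

Its absolute value is |J| = 4 (the area scaling factor).

Substituting x = 3u - v, y = u + v into the integrand,

    26 → 26,

so the integral becomes

    ∬_R (26) · |J| du dv = ∫_0^1 ∫_0^3 (104) dv du.

Inner (v): 312.
Outer (u): 312.

Therefore ∬_D (26) dx dy = 312.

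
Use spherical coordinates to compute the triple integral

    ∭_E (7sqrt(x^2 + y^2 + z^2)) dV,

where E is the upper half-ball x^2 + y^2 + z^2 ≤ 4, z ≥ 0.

In spherical coordinates, x = ρ sin(φ) cos(θ), y = ρ sin(φ) sin(θ), z = ρ cos(φ), and dV = ρ^2 sin(φ) dρ dφ dθ.

The integrand becomes 7ρ, so

    ∭_E (7sqrt(x^2 + y^2 + z^2)) dV = ∫_{0}^{2π} ∫_{0}^{π/2} ∫_{0}^{2} (7ρ) · ρ^2 sin(φ) dρ dφ dθ.

Inner (ρ): 28sin(φ).
Middle (φ): 28.
Outer (θ): 56π.

Therefore the triple integral equals 56π.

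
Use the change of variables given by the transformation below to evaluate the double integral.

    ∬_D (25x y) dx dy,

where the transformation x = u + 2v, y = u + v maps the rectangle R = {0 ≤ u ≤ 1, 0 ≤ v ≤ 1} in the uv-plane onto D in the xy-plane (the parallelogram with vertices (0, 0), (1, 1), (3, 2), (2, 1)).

Compute the Jacobian determinant of (x, y) with respect to (u, v):

    ∂(x,y)/∂(u,v) = | 1  2 | = (1)(1) - (2)(1) = -1.
                   | 1  1 |

Its absolute value is |J| = 1 (the area scaling factor).

Substituting x = u + 2v, y = u + v into the integrand,

    25x y → 25u^2 + 75u v + 50v^2,

so the integral becomes

    ∬_R (25u^2 + 75u v + 50v^2) · |J| du dv = ∫_0^1 ∫_0^1 (25u^2 + 75u v + 50v^2) dv du.

Inner (v): 25u^2 + 75u/2 + 50/3.
Outer (u): 175/4.

Therefore ∬_D (25x y) dx dy = 175/4.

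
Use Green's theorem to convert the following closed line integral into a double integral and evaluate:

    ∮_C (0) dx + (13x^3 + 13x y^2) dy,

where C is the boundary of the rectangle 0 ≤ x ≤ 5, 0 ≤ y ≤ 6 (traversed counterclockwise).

Green's theorem converts the closed line integral into a double integral over the enclosed region D:

    ∮_C P dx + Q dy = ∬_D (∂Q/∂x - ∂P/∂y) dA.

Here P = 0, Q = 13x^3 + 13x y^2, so

    ∂Q/∂x = 39x^2 + 13y^2,    ∂P/∂y = 0,
    ∂Q/∂x - ∂P/∂y = 39x^2 + 13y^2.

D is the region 0 ≤ x ≤ 5, 0 ≤ y ≤ 6. Evaluating the double integral:

    ∬_D (39x^2 + 13y^2) dA = ∫_0^{5} ∫_0^{6} (39x^2 + 13y^2) dy dx.

Inner (y from 0 to 6): 234x^2 + 936.
Outer (x from 0 to 5): 14430.

Therefore ∮_C P dx + Q dy = 14430.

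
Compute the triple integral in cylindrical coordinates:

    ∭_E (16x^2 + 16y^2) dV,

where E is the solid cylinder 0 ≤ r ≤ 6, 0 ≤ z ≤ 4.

In cylindrical coordinates, x = r cos(θ), y = r sin(θ), z = z, and dV = r dr dθ dz.

The integrand becomes 16r^2, so

    ∭_E (16x^2 + 16y^2) dV = ∫_{0}^{2π} ∫_{0}^{6} ∫_{0}^{4} (16r^2) · r dz dr dθ.

Inner (z): 64r^3.
Middle (r from 0 to 6): 20736.
Outer (θ): 41472π.

Therefore the triple integral equals 41472π.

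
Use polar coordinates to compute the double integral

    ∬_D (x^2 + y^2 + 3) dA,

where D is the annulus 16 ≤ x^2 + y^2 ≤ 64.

The region D is 4 ≤ r ≤ 8, 0 ≤ θ ≤ 2π in polar coordinates, where x = r cos(θ), y = r sin(θ), and dA = r dr dθ.

Under the substitution, the integrand becomes r^2 + 3, so

    ∬_D (x^2 + y^2 + 3) dA = ∫_{0}^{2π} ∫_{4}^{8} (r^2 + 3) · r dr dθ.

Inner integral (in r): ∫_{4}^{8} (r^2 + 3) · r dr = 1032.

Outer integral (in θ): ∫_{0}^{2π} (1032) dθ = 2064π.

Therefore ∬_D (x^2 + y^2 + 3) dA = 2064π.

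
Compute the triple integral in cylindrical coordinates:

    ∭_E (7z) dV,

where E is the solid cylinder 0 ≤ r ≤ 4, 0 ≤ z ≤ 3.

In cylindrical coordinates, x = r cos(θ), y = r sin(θ), z = z, and dV = r dr dθ dz.

The integrand becomes 7z, so

    ∭_E (7z) dV = ∫_{0}^{2π} ∫_{0}^{4} ∫_{0}^{3} (7z) · r dz dr dθ.

Inner (z): 63r/2.
Middle (r from 0 to 4): 252.
Outer (θ): 504π.

Therefore the triple integral equals 504π.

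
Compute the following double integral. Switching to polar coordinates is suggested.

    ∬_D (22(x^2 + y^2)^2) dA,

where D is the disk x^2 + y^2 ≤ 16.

The region D is 0 ≤ r ≤ 4, 0 ≤ θ ≤ 2π in polar coordinates, where x = r cos(θ), y = r sin(θ), and dA = r dr dθ.

Under the substitution, the integrand becomes 22r^4, so

    ∬_D (22(x^2 + y^2)^2) dA = ∫_{0}^{2π} ∫_{0}^{4} (22r^4) · r dr dθ.

Inner integral (in r): ∫_{0}^{4} (22r^4) · r dr = 45056/3.

Outer integral (in θ): ∫_{0}^{2π} (45056/3) dθ = 90112π/3.

Therefore ∬_D (22(x^2 + y^2)^2) dA = 90112π/3.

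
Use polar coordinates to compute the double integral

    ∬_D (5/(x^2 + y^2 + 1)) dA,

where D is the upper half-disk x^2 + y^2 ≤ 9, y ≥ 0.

The region D is 0 ≤ r ≤ 3, 0 ≤ θ ≤ π in polar coordinates, where x = r cos(θ), y = r sin(θ), and dA = r dr dθ.

Under the substitution, the integrand becomes 5/(r^2 + 1), so

    ∬_D (5/(x^2 + y^2 + 1)) dA = ∫_{0}^{π} ∫_{0}^{3} (5/(r^2 + 1)) · r dr dθ.

Inner integral (in r): ∫_{0}^{3} (5/(r^2 + 1)) · r dr = 5log(10)/2.

Outer integral (in θ): ∫_{0}^{π} (5log(10)/2) dθ = 5π log(10)/2.

Therefore ∬_D (5/(x^2 + y^2 + 1)) dA = 5π log(10)/2.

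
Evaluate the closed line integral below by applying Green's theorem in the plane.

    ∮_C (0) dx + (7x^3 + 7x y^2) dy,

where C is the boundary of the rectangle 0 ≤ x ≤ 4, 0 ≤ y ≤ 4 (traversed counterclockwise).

Green's theorem converts the closed line integral into a double integral over the enclosed region D:

    ∮_C P dx + Q dy = ∬_D (∂Q/∂x - ∂P/∂y) dA.

Here P = 0, Q = 7x^3 + 7x y^2, so

    ∂Q/∂x = 21x^2 + 7y^2,    ∂P/∂y = 0,
    ∂Q/∂x - ∂P/∂y = 21x^2 + 7y^2.

D is the region 0 ≤ x ≤ 4, 0 ≤ y ≤ 4. Evaluating the double integral:

    ∬_D (21x^2 + 7y^2) dA = ∫_0^{4} ∫_0^{4} (21x^2 + 7y^2) dy dx.

Inner (y from 0 to 4): 84x^2 + 448/3.
Outer (x from 0 to 4): 7168/3.

Therefore ∮_C P dx + Q dy = 7168/3.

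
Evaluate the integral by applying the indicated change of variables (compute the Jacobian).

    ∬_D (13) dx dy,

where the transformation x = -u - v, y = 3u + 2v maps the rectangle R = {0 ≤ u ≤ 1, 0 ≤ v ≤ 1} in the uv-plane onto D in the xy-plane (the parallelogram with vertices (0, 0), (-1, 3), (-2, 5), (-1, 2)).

Compute the Jacobian determinant of (x, y) with respect to (u, v):

    ∂(x,y)/∂(u,v) = | -1  -1 | = (-1)(2) - (-1)(3) = 1.
                   | 3  2 |

Its absolute value is |J| = 1 (the area scaling factor).

Substituting x = -u - v, y = 3u + 2v into the integrand,

    13 → 13,

so the integral becomes

    ∬_R (13) · |J| du dv = ∫_0^1 ∫_0^1 (13) dv du.

Inner (v): 13.
Outer (u): 13.

Therefore ∬_D (13) dx dy = 13.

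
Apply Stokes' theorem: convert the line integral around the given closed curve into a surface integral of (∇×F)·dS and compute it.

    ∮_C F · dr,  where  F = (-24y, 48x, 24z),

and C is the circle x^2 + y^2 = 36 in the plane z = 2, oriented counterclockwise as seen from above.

Let S be the flat disk x^2 + y^2 ≤ 36 in the plane z = 2, with upward unit normal n̂ = ẑ. By Stokes' theorem,

    ∮_C F · dr = ∬_S (∇ × F) · n̂ dS = ∬_D (curl F)_z dA,

where D is the disk x^2 + y^2 ≤ 36.

Compute the curl of F = (-24y, 48x, 24z):
    (∇ × F)_x = ∂F_z/∂y - ∂F_y/∂z = 0,
    (∇ × F)_y = ∂F_x/∂z - ∂F_z/∂x = 0,
    (∇ × F)_z = ∂F_y/∂x - ∂F_x/∂y = 72.

On z = 2, (curl F)_z = 72.

Convert to polar (x = r cos θ, y = r sin θ, dA = r dr dθ); the integrand becomes 72, so

    ∬_D (curl F)_z dA = ∫_0^{2π} ∫_0^{6} (72) · r dr dθ.

Inner (r from 0 to 6): 1296.
Outer (θ from 0 to 2π): 2592π.

Therefore ∮_C F · dr = 2592π.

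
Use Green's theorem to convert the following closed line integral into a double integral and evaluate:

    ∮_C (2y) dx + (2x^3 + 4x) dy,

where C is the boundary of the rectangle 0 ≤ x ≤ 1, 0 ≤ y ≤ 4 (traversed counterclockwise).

Green's theorem converts the closed line integral into a double integral over the enclosed region D:

    ∮_C P dx + Q dy = ∬_D (∂Q/∂x - ∂P/∂y) dA.

Here P = 2y, Q = 2x^3 + 4x, so

    ∂Q/∂x = 6x^2 + 4,    ∂P/∂y = 2,
    ∂Q/∂x - ∂P/∂y = 6x^2 + 2.

D is the region 0 ≤ x ≤ 1, 0 ≤ y ≤ 4. Evaluating the double integral:

    ∬_D (6x^2 + 2) dA = ∫_0^{1} ∫_0^{4} (6x^2 + 2) dy dx.

Inner (y from 0 to 4): 24x^2 + 8.
Outer (x from 0 to 1): 16.

Therefore ∮_C P dx + Q dy = 16.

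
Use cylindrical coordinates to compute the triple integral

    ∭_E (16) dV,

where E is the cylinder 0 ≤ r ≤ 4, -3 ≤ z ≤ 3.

In cylindrical coordinates, x = r cos(θ), y = r sin(θ), z = z, and dV = r dr dθ dz.

The integrand becomes 16, so

    ∭_E (16) dV = ∫_{0}^{2π} ∫_{0}^{4} ∫_{-3}^{3} (16) · r dz dr dθ.

Inner (z): 96r.
Middle (r from 0 to 4): 768.
Outer (θ): 1536π.

Therefore the triple integral equals 1536π.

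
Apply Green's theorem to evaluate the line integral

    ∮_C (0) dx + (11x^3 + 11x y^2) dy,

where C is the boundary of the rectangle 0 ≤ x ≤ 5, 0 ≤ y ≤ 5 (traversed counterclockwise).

Green's theorem converts the closed line integral into a double integral over the enclosed region D:

    ∮_C P dx + Q dy = ∬_D (∂Q/∂x - ∂P/∂y) dA.

Here P = 0, Q = 11x^3 + 11x y^2, so

    ∂Q/∂x = 33x^2 + 11y^2,    ∂P/∂y = 0,
    ∂Q/∂x - ∂P/∂y = 33x^2 + 11y^2.

D is the region 0 ≤ x ≤ 5, 0 ≤ y ≤ 5. Evaluating the double integral:

    ∬_D (33x^2 + 11y^2) dA = ∫_0^{5} ∫_0^{5} (33x^2 + 11y^2) dy dx.

Inner (y from 0 to 5): 165x^2 + 1375/3.
Outer (x from 0 to 5): 27500/3.

Therefore ∮_C P dx + Q dy = 27500/3.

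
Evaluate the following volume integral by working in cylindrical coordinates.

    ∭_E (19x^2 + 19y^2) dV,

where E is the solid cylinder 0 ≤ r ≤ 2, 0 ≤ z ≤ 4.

In cylindrical coordinates, x = r cos(θ), y = r sin(θ), z = z, and dV = r dr dθ dz.

The integrand becomes 19r^2, so

    ∭_E (19x^2 + 19y^2) dV = ∫_{0}^{2π} ∫_{0}^{2} ∫_{0}^{4} (19r^2) · r dz dr dθ.

Inner (z): 76r^3.
Middle (r from 0 to 2): 304.
Outer (θ): 608π.

Therefore the triple integral equals 608π.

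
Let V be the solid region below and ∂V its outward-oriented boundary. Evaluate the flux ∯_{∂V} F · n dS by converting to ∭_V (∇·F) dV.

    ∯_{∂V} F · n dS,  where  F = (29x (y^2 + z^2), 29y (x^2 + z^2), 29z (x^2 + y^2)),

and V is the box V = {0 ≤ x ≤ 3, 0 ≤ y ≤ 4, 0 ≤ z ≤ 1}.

By the divergence theorem,

    ∯_{∂V} F · n dS = ∭_V (∇ · F) dV.

Compute the divergence:
    ∇ · F = ∂F_x/∂x + ∂F_y/∂y + ∂F_z/∂z = 29y^2 + 29z^2 + 29x^2 + 29z^2 + 29x^2 + 29y^2 = 58x^2 + 58y^2 + 58z^2.

V is a rectangular box, so dV = dx dy dz with 0 ≤ x ≤ 3, 0 ≤ y ≤ 4, 0 ≤ z ≤ 1.

Integrate (58x^2 + 58y^2 + 58z^2) over V as an iterated integral:

    ∭_V (∇·F) dV = ∫_0^{3} ∫_0^{4} ∫_0^{1} (58x^2 + 58y^2 + 58z^2) dz dy dx.

Inner (z from 0 to 1): 58x^2 + 58y^2 + 58/3.
Middle (y from 0 to 4): 232x^2 + 3944/3.
Outer (x from 0 to 3): 6032.

Therefore ∯_{∂V} F · n dS = 6032.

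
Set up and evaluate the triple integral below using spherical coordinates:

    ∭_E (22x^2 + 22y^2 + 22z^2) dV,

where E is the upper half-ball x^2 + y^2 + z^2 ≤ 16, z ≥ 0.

In spherical coordinates, x = ρ sin(φ) cos(θ), y = ρ sin(φ) sin(θ), z = ρ cos(φ), and dV = ρ^2 sin(φ) dρ dφ dθ.

The integrand becomes 22ρ^2, so

    ∭_E (22x^2 + 22y^2 + 22z^2) dV = ∫_{0}^{2π} ∫_{0}^{π/2} ∫_{0}^{4} (22ρ^2) · ρ^2 sin(φ) dρ dφ dθ.

Inner (ρ): 22528sin(φ)/5.
Middle (φ): 22528/5.
Outer (θ): 45056π/5.

Therefore the triple integral equals 45056π/5.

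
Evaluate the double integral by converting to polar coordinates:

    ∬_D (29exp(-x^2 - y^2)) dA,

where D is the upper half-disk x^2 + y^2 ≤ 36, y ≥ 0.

The region D is 0 ≤ r ≤ 6, 0 ≤ θ ≤ π in polar coordinates, where x = r cos(θ), y = r sin(θ), and dA = r dr dθ.

Under the substitution, the integrand becomes 29exp(-r^2), so

    ∬_D (29exp(-x^2 - y^2)) dA = ∫_{0}^{π} ∫_{0}^{6} (29exp(-r^2)) · r dr dθ.

Inner integral (in r): ∫_{0}^{6} (29exp(-r^2)) · r dr = 29/2 - 29exp(-36)/2.

Outer integral (in θ): ∫_{0}^{π} (29/2 - 29exp(-36)/2) dθ = -29π (1 - exp(36))exp(-36)/2.

Therefore ∬_D (29exp(-x^2 - y^2)) dA = -29π (1 - exp(36))exp(-36)/2.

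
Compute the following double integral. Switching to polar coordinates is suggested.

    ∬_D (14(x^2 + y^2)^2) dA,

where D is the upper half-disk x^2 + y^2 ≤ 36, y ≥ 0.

The region D is 0 ≤ r ≤ 6, 0 ≤ θ ≤ π in polar coordinates, where x = r cos(θ), y = r sin(θ), and dA = r dr dθ.

Under the substitution, the integrand becomes 14r^4, so

    ∬_D (14(x^2 + y^2)^2) dA = ∫_{0}^{π} ∫_{0}^{6} (14r^4) · r dr dθ.

Inner integral (in r): ∫_{0}^{6} (14r^4) · r dr = 108864.

Outer integral (in θ): ∫_{0}^{π} (108864) dθ = 108864π.

Therefore ∬_D (14(x^2 + y^2)^2) dA = 108864π.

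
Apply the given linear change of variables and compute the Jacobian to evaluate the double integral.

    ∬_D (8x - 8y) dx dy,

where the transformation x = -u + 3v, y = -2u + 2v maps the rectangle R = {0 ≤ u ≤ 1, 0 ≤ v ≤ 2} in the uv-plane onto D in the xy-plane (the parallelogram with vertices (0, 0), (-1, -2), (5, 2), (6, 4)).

Compute the Jacobian determinant of (x, y) with respect to (u, v):

    ∂(x,y)/∂(u,v) = | -1  3 | = (-1)(2) - (3)(-2) = 4.
                   | -2  2 |

Its absolute value is |J| = 4 (the area scaling factor).

Substituting x = -u + 3v, y = -2u + 2v into the integrand,

    8x - 8y → 8u + 8v,

so the integral becomes

    ∬_R (8u + 8v) · |J| du dv = ∫_0^1 ∫_0^2 (32u + 32v) dv du.

Inner (v): 64u + 64.
Outer (u): 96.

Therefore ∬_D (8x - 8y) dx dy = 96.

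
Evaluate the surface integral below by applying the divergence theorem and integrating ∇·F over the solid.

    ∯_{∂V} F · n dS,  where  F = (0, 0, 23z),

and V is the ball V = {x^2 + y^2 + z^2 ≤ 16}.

By the divergence theorem,

    ∯_{∂V} F · n dS = ∭_V (∇ · F) dV.

Compute the divergence:
    ∇ · F = ∂F_x/∂x + ∂F_y/∂y + ∂F_z/∂z = 0 + 0 + 23 = 23.

In spherical coordinates, x = ρ sin(φ) cos(θ), y = ρ sin(φ) sin(θ), z = ρ cos(φ), dV = ρ^2 sin(φ) dρ dφ dθ, with 0 ≤ ρ ≤ 4, 0 ≤ φ ≤ π, 0 ≤ θ ≤ 2π.

The integrand, after substitution and multiplying by the volume element, becomes (23) · ρ^2 sin(φ), so

    ∭_V (∇·F) dV = ∫_0^{2π} ∫_0^{π} ∫_0^{4} (23) · ρ^2 sin(φ) dρ dφ dθ.

Inner (ρ from 0 to 4): 1472sin(φ)/3.
Middle (φ from 0 to π): 2944/3.
Outer (θ from 0 to 2π): 5888π/3.

Therefore ∯_{∂V} F · n dS = 5888π/3.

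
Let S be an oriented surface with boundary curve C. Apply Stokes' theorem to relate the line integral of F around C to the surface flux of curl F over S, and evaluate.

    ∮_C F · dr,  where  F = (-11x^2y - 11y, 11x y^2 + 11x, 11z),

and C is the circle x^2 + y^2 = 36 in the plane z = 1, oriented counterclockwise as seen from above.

Let S be the flat disk x^2 + y^2 ≤ 36 in the plane z = 1, with upward unit normal n̂ = ẑ. By Stokes' theorem,

    ∮_C F · dr = ∬_S (∇ × F) · n̂ dS = ∬_D (curl F)_z dA,

where D is the disk x^2 + y^2 ≤ 36.

Compute the curl of F = (-11x^2y - 11y, 11x y^2 + 11x, 11z):
    (∇ × F)_x = ∂F_z/∂y - ∂F_y/∂z = 0,
    (∇ × F)_y = ∂F_x/∂z - ∂F_z/∂x = 0,
    (∇ × F)_z = ∂F_y/∂x - ∂F_x/∂y = 11x^2 + 11y^2 + 22.

On z = 1, (curl F)_z = 11x^2 + 11y^2 + 22.

Convert to polar (x = r cos θ, y = r sin θ, dA = r dr dθ); the integrand becomes 11r^2 + 22, so

    ∬_D (curl F)_z dA = ∫_0^{2π} ∫_0^{6} (11r^2 + 22) · r dr dθ.

Inner (r from 0 to 6): 3960.
Outer (θ from 0 to 2π): 7920π.

Therefore ∮_C F · dr = 7920π.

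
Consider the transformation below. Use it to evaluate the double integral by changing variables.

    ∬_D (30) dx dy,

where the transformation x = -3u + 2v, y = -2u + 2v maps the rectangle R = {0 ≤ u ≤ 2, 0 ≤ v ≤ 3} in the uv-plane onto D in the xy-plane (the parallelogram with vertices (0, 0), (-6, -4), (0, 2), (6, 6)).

Compute the Jacobian determinant of (x, y) with respect to (u, v):

    ∂(x,y)/∂(u,v) = | -3  2 | = (-3)(2) - (2)(-2) = -2.
                   | -2  2 |

Its absolute value is |J| = 2 (the area scaling factor).

Substituting x = -3u + 2v, y = -2u + 2v into the integrand,

    30 → 30,

so the integral becomes

    ∬_R (30) · |J| du dv = ∫_0^2 ∫_0^3 (60) dv du.

Inner (v): 180.
Outer (u): 360.

Therefore ∬_D (30) dx dy = 360.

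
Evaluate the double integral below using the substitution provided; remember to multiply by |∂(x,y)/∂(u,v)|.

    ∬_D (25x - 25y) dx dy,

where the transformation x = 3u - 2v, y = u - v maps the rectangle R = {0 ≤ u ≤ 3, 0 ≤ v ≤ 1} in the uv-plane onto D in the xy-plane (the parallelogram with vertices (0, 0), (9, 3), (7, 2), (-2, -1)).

Compute the Jacobian determinant of (x, y) with respect to (u, v):

    ∂(x,y)/∂(u,v) = | 3  -2 | = (3)(-1) - (-2)(1) = -1.
                   | 1  -1 |

Its absolute value is |J| = 1 (the area scaling factor).

Substituting x = 3u - 2v, y = u - v into the integrand,

    25x - 25y → 50u - 25v,

so the integral becomes

    ∬_R (50u - 25v) · |J| du dv = ∫_0^3 ∫_0^1 (50u - 25v) dv du.

Inner (v): 50u - 25/2.
Outer (u): 375/2.

Therefore ∬_D (25x - 25y) dx dy = 375/2.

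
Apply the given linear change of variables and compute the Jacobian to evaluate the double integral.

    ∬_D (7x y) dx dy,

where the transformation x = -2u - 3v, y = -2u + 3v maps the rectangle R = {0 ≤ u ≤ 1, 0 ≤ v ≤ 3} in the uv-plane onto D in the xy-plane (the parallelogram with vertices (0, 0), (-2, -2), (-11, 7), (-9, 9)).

Compute the Jacobian determinant of (x, y) with respect to (u, v):

    ∂(x,y)/∂(u,v) = | -2  -3 | = (-2)(3) - (-3)(-2) = -12.
                   | -2  3 |

Its absolute value is |J| = 12 (the area scaling factor).

Substituting x = -2u - 3v, y = -2u + 3v into the integrand,

    7x y → 28u^2 - 63v^2,

so the integral becomes

    ∬_R (28u^2 - 63v^2) · |J| du dv = ∫_0^1 ∫_0^3 (336u^2 - 756v^2) dv du.

Inner (v): 1008u^2 - 6804.
Outer (u): -6468.

Therefore ∬_D (7x y) dx dy = -6468.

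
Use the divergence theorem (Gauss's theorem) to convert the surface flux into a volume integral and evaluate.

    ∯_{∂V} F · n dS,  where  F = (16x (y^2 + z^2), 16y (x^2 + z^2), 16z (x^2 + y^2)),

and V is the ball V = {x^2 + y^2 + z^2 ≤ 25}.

By the divergence theorem,

    ∯_{∂V} F · n dS = ∭_V (∇ · F) dV.

Compute the divergence:
    ∇ · F = ∂F_x/∂x + ∂F_y/∂y + ∂F_z/∂z = 16y^2 + 16z^2 + 16x^2 + 16z^2 + 16x^2 + 16y^2 = 32x^2 + 32y^2 + 32z^2.

In spherical coordinates, x = ρ sin(φ) cos(θ), y = ρ sin(φ) sin(θ), z = ρ cos(φ), dV = ρ^2 sin(φ) dρ dφ dθ, with 0 ≤ ρ ≤ 5, 0 ≤ φ ≤ π, 0 ≤ θ ≤ 2π.

The integrand, after substitution and multiplying by the volume element, becomes (32ρ^2) · ρ^2 sin(φ), so

    ∭_V (∇·F) dV = ∫_0^{2π} ∫_0^{π} ∫_0^{5} (32ρ^2) · ρ^2 sin(φ) dρ dφ dθ.

Inner (ρ from 0 to 5): 20000sin(φ).
Middle (φ from 0 to π): 40000.
Outer (θ from 0 to 2π): 80000π.

Therefore ∯_{∂V} F · n dS = 80000π.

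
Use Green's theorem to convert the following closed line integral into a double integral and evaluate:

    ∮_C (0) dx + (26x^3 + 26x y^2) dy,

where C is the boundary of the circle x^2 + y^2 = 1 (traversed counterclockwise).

Green's theorem converts the closed line integral into a double integral over the enclosed region D:

    ∮_C P dx + Q dy = ∬_D (∂Q/∂x - ∂P/∂y) dA.

Here P = 0, Q = 26x^3 + 26x y^2, so

    ∂Q/∂x = 78x^2 + 26y^2,    ∂P/∂y = 0,
    ∂Q/∂x - ∂P/∂y = 78x^2 + 26y^2.

D is the region x^2 + y^2 ≤ 1. Evaluating the double integral:

In polar coordinates (x = r cos θ, y = r sin θ, dA = r dr dθ) the integrand becomes 26r^2(cos(2θ) + 2), so

    ∬_D (78x^2 + 26y^2) dA = ∫_0^{2π} ∫_0^{1} (26r^2(cos(2θ) + 2)) · r dr dθ.

Inner (r from 0 to 1): 39/2 - 13sin(θ)^2.
Outer (θ from 0 to 2π): 26π.

Therefore ∮_C P dx + Q dy = 26π.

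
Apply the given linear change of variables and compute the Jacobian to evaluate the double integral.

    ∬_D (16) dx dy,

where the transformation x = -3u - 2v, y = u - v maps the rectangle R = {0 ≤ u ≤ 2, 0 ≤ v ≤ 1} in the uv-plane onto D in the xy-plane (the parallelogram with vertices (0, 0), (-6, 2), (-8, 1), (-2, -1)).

Compute the Jacobian determinant of (x, y) with respect to (u, v):

    ∂(x,y)/∂(u,v) = | -3  -2 | = (-3)(-1) - (-2)(1) = 5.
                   | 1  -1 |

Its absolute value is |J| = 5 (the area scaling factor).

Substituting x = -3u - 2v, y = u - v into the integrand,

    16 → 16,

so the integral becomes

    ∬_R (16) · |J| du dv = ∫_0^2 ∫_0^1 (80) dv du.

Inner (v): 80.
Outer (u): 160.

Therefore ∬_D (16) dx dy = 160.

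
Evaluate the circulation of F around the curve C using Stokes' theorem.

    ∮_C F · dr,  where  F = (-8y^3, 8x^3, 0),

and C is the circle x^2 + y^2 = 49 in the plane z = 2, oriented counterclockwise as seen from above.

Let S be the flat disk x^2 + y^2 ≤ 49 in the plane z = 2, with upward unit normal n̂ = ẑ. By Stokes' theorem,

    ∮_C F · dr = ∬_S (∇ × F) · n̂ dS = ∬_D (curl F)_z dA,

where D is the disk x^2 + y^2 ≤ 49.

Compute the curl of F = (-8y^3, 8x^3, 0):
    (∇ × F)_x = ∂F_z/∂y - ∂F_y/∂z = 0,
    (∇ × F)_y = ∂F_x/∂z - ∂F_z/∂x = 0,
    (∇ × F)_z = ∂F_y/∂x - ∂F_x/∂y = 24x^2 + 24y^2.

On z = 2, (curl F)_z = 24x^2 + 24y^2.

Convert to polar (x = r cos θ, y = r sin θ, dA = r dr dθ); the integrand becomes 24r^2, so

    ∬_D (curl F)_z dA = ∫_0^{2π} ∫_0^{7} (24r^2) · r dr dθ.

Inner (r from 0 to 7): 14406.
Outer (θ from 0 to 2π): 28812π.

Therefore ∮_C F · dr = 28812π.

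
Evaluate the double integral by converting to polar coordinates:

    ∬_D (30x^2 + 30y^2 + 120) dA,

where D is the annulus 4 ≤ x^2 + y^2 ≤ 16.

The region D is 2 ≤ r ≤ 4, 0 ≤ θ ≤ 2π in polar coordinates, where x = r cos(θ), y = r sin(θ), and dA = r dr dθ.

Under the substitution, the integrand becomes 30r^2 + 120, so

    ∬_D (30x^2 + 30y^2 + 120) dA = ∫_{0}^{2π} ∫_{2}^{4} (30r^2 + 120) · r dr dθ.

Inner integral (in r): ∫_{2}^{4} (30r^2 + 120) · r dr = 2520.

Outer integral (in θ): ∫_{0}^{2π} (2520) dθ = 5040π.

Therefore ∬_D (30x^2 + 30y^2 + 120) dA = 5040π.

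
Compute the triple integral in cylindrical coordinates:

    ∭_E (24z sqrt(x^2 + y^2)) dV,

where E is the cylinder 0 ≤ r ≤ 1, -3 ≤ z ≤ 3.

In cylindrical coordinates, x = r cos(θ), y = r sin(θ), z = z, and dV = r dr dθ dz.

The integrand becomes 24r z, so

    ∭_E (24z sqrt(x^2 + y^2)) dV = ∫_{0}^{2π} ∫_{0}^{1} ∫_{-3}^{3} (24r z) · r dz dr dθ.

Inner (z): 0.
Middle (r from 0 to 1): 0.
Outer (θ): 0.

Therefore the triple integral equals 0.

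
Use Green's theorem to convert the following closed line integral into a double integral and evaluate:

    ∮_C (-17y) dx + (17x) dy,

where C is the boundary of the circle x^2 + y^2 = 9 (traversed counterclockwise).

Green's theorem converts the closed line integral into a double integral over the enclosed region D:

    ∮_C P dx + Q dy = ∬_D (∂Q/∂x - ∂P/∂y) dA.

Here P = -17y, Q = 17x, so

    ∂Q/∂x = 17,    ∂P/∂y = -17,
    ∂Q/∂x - ∂P/∂y = 34.

D is the region x^2 + y^2 ≤ 9. Evaluating the double integral:

In polar coordinates (x = r cos θ, y = r sin θ, dA = r dr dθ) the integrand becomes 34, so

    ∬_D (34) dA = ∫_0^{2π} ∫_0^{3} (34) · r dr dθ.

Inner (r from 0 to 3): 153.
Outer (θ from 0 to 2π): 306π.

Therefore ∮_C P dx + Q dy = 306π.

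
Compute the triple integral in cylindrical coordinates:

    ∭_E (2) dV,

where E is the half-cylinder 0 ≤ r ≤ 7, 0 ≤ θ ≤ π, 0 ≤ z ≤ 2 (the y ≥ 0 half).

In cylindrical coordinates, x = r cos(θ), y = r sin(θ), z = z, and dV = r dr dθ dz.

The integrand becomes 2, so

    ∭_E (2) dV = ∫_{0}^{π} ∫_{0}^{7} ∫_{0}^{2} (2) · r dz dr dθ.

Inner (z): 4r.
Middle (r from 0 to 7): 98.
Outer (θ): 98π.

Therefore the triple integral equals 98π.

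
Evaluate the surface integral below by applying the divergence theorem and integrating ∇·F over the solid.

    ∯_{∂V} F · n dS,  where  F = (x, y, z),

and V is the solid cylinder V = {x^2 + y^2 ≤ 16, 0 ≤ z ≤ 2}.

By the divergence theorem,

    ∯_{∂V} F · n dS = ∭_V (∇ · F) dV.

Compute the divergence:
    ∇ · F = ∂F_x/∂x + ∂F_y/∂y + ∂F_z/∂z = 1 + 1 + 1 = 3.

In cylindrical coordinates, x = r cos(θ), y = r sin(θ), z = z, dV = r dr dθ dz, with 0 ≤ r ≤ 4, 0 ≤ θ ≤ 2π, 0 ≤ z ≤ 2.

The integrand, after substitution and multiplying by the volume element, becomes (3) · r, so

    ∭_V (∇·F) dV = ∫_0^{2π} ∫_0^{4} ∫_0^{2} (3) · r dz dr dθ.

Inner (z from 0 to 2): 6r.
Middle (r from 0 to 4): 48.
Outer (θ from 0 to 2π): 96π.

Therefore ∯_{∂V} F · n dS = 96π.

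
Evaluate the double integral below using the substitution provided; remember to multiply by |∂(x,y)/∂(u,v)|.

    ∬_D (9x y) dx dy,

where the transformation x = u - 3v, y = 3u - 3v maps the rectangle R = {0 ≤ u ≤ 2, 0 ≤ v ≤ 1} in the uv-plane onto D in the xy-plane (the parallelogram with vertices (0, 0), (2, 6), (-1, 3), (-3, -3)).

Compute the Jacobian determinant of (x, y) with respect to (u, v):

    ∂(x,y)/∂(u,v) = | 1  -3 | = (1)(-3) - (-3)(3) = 6.
                   | 3  -3 |

Its absolute value is |J| = 6 (the area scaling factor).

Substituting x = u - 3v, y = 3u - 3v into the integrand,

    9x y → 27u^2 - 108u v + 81v^2,

so the integral becomes

    ∬_R (27u^2 - 108u v + 81v^2) · |J| du dv = ∫_0^2 ∫_0^1 (162u^2 - 648u v + 486v^2) dv du.

Inner (v): 162u^2 - 324u + 162.
Outer (u): 108.

Therefore ∬_D (9x y) dx dy = 108.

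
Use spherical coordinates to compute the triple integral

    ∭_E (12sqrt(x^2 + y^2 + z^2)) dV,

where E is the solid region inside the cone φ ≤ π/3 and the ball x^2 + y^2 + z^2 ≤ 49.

In spherical coordinates, x = ρ sin(φ) cos(θ), y = ρ sin(φ) sin(θ), z = ρ cos(φ), and dV = ρ^2 sin(φ) dρ dφ dθ.

The integrand becomes 12ρ, so

    ∭_E (12sqrt(x^2 + y^2 + z^2)) dV = ∫_{0}^{2π} ∫_{0}^{π/3} ∫_{0}^{7} (12ρ) · ρ^2 sin(φ) dρ dφ dθ.

Inner (ρ): 7203sin(φ).
Middle (φ): 7203/2.
Outer (θ): 7203π.

Therefore the triple integral equals 7203π.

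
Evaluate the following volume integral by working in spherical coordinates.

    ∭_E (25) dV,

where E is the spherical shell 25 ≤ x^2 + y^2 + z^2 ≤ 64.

In spherical coordinates, x = ρ sin(φ) cos(θ), y = ρ sin(φ) sin(θ), z = ρ cos(φ), and dV = ρ^2 sin(φ) dρ dφ dθ.

The integrand becomes 25, so

    ∭_E (25) dV = ∫_{0}^{2π} ∫_{0}^{π} ∫_{5}^{8} (25) · ρ^2 sin(φ) dρ dφ dθ.

Inner (ρ): 3225sin(φ).
Middle (φ): 6450.
Outer (θ): 12900π.

Therefore the triple integral equals 12900π.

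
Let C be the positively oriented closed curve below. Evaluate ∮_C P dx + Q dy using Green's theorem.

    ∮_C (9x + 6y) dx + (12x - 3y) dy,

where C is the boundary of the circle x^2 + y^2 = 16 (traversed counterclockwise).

Green's theorem converts the closed line integral into a double integral over the enclosed region D:

    ∮_C P dx + Q dy = ∬_D (∂Q/∂x - ∂P/∂y) dA.

Here P = 9x + 6y, Q = 12x - 3y, so

    ∂Q/∂x = 12,    ∂P/∂y = 6,
    ∂Q/∂x - ∂P/∂y = 6.

D is the region x^2 + y^2 ≤ 16. Evaluating the double integral:

In polar coordinates (x = r cos θ, y = r sin θ, dA = r dr dθ) the integrand becomes 6, so

    ∬_D (6) dA = ∫_0^{2π} ∫_0^{4} (6) · r dr dθ.

Inner (r from 0 to 4): 48.
Outer (θ from 0 to 2π): 96π.

Therefore ∮_C P dx + Q dy = 96π.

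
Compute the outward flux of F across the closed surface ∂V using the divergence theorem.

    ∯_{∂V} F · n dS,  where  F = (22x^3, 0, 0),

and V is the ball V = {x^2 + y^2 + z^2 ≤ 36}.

By the divergence theorem,

    ∯_{∂V} F · n dS = ∭_V (∇ · F) dV.

Compute the divergence:
    ∇ · F = ∂F_x/∂x + ∂F_y/∂y + ∂F_z/∂z = 66x^2 + 0 + 0 = 66x^2.

In spherical coordinates, x = ρ sin(φ) cos(θ), y = ρ sin(φ) sin(θ), z = ρ cos(φ), dV = ρ^2 sin(φ) dρ dφ dθ, with 0 ≤ ρ ≤ 6, 0 ≤ φ ≤ π, 0 ≤ θ ≤ 2π.

The integrand, after substitution and multiplying by the volume element, becomes (66ρ^2sin(φ)^2cos(θ)^2) · ρ^2 sin(φ), so

    ∭_V (∇·F) dV = ∫_0^{2π} ∫_0^{π} ∫_0^{6} (66ρ^2sin(φ)^2cos(θ)^2) · ρ^2 sin(φ) dρ dφ dθ.

Inner (ρ from 0 to 6): 513216sin(φ)^3cos(θ)^2/5.
Middle (φ from 0 to π): 684288cos(θ)^2/5.
Outer (θ from 0 to 2π): 684288π/5.

Therefore ∯_{∂V} F · n dS = 684288π/5.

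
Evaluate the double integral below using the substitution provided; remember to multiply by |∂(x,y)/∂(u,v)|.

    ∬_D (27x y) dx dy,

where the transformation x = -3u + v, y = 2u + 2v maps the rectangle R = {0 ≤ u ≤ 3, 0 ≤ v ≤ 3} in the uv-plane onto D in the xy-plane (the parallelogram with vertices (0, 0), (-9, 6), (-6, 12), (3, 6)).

Compute the Jacobian determinant of (x, y) with respect to (u, v):

    ∂(x,y)/∂(u,v) = | -3  1 | = (-3)(2) - (1)(2) = -8.
                   | 2  2 |

Its absolute value is |J| = 8 (the area scaling factor).

Substituting x = -3u + v, y = 2u + 2v into the integrand,

    27x y → -162u^2 - 108u v + 54v^2,

so the integral becomes

    ∬_R (-162u^2 - 108u v + 54v^2) · |J| du dv = ∫_0^3 ∫_0^3 (-1296u^2 - 864u v + 432v^2) dv du.

Inner (v): -3888u^2 - 3888u + 3888.
Outer (u): -40824.

Therefore ∬_D (27x y) dx dy = -40824.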